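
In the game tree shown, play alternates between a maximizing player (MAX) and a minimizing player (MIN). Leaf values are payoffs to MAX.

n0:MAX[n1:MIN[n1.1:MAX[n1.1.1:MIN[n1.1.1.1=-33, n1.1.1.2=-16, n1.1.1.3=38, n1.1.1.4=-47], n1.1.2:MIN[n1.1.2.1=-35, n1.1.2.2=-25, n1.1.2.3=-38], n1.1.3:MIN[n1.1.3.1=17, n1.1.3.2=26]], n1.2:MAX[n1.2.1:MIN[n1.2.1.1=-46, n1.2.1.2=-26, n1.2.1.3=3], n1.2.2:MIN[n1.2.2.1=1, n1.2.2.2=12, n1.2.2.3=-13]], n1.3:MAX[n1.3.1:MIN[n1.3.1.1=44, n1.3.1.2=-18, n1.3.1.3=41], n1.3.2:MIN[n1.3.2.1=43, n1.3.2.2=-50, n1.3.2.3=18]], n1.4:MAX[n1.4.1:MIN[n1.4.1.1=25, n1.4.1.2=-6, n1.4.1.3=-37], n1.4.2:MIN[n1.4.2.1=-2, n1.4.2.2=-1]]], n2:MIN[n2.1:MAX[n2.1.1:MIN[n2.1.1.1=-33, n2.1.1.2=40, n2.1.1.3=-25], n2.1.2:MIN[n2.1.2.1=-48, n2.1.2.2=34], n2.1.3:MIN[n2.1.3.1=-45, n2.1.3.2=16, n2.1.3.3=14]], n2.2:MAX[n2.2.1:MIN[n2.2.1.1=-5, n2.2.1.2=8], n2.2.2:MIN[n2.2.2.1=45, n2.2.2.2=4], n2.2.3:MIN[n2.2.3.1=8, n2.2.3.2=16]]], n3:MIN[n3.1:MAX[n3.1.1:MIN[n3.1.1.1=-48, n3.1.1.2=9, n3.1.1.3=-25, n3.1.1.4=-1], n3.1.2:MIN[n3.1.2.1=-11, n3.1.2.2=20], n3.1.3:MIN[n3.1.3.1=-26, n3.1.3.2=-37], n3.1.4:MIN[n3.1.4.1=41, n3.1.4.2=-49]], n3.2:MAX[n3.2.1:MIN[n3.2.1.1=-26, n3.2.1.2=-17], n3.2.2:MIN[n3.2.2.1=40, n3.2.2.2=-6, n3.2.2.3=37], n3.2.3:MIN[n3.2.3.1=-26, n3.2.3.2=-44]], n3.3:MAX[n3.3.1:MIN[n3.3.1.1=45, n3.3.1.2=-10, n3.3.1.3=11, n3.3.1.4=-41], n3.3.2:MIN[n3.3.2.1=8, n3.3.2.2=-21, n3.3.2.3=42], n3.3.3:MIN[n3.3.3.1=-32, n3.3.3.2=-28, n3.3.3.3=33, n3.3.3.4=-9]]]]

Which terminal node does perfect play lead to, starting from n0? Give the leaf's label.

n1.3.1.2

n1.1.1 (MIN): min(-33, -16, 38, -47) = -47
n1.1.2 (MIN): min(-35, -25, -38) = -38
n1.1.3 (MIN): min(17, 26) = 17
n1.1 (MAX): max(-47, -38, 17) = 17
n1.2.1 (MIN): min(-46, -26, 3) = -46
n1.2.2 (MIN): min(1, 12, -13) = -13
n1.2 (MAX): max(-46, -13) = -13
n1.3.1 (MIN): min(44, -18, 41) = -18
n1.3.2 (MIN): min(43, -50, 18) = -50
n1.3 (MAX): max(-18, -50) = -18
n1.4.1 (MIN): min(25, -6, -37) = -37
n1.4.2 (MIN): min(-2, -1) = -2
n1.4 (MAX): max(-37, -2) = -2
n1 (MIN): min(17, -13, -18, -2) = -18
n2.1.1 (MIN): min(-33, 40, -25) = -33
n2.1.2 (MIN): min(-48, 34) = -48
n2.1.3 (MIN): min(-45, 16, 14) = -45
n2.1 (MAX): max(-33, -48, -45) = -33
n2.2.1 (MIN): min(-5, 8) = -5
n2.2.2 (MIN): min(45, 4) = 4
n2.2.3 (MIN): min(8, 16) = 8
n2.2 (MAX): max(-5, 4, 8) = 8
n2 (MIN): min(-33, 8) = -33
n3.1.1 (MIN): min(-48, 9, -25, -1) = -48
n3.1.2 (MIN): min(-11, 20) = -11
n3.1.3 (MIN): min(-26, -37) = -37
n3.1.4 (MIN): min(41, -49) = -49
n3.1 (MAX): max(-48, -11, -37, -49) = -11
n3.2.1 (MIN): min(-26, -17) = -26
n3.2.2 (MIN): min(40, -6, 37) = -6
n3.2.3 (MIN): min(-26, -44) = -44
n3.2 (MAX): max(-26, -6, -44) = -6
n3.3.1 (MIN): min(45, -10, 11, -41) = -41
n3.3.2 (MIN): min(8, -21, 42) = -21
n3.3.3 (MIN): min(-32, -28, 33, -9) = -32
n3.3 (MAX): max(-41, -21, -32) = -21
n3 (MIN): min(-11, -6, -21) = -21
n0 (MAX): max(-18, -33, -21) = -18
At n0, MAX picks n1 (highest: -18).
At n1, MIN picks n1.3 (lowest: -18).
At n1.3, MAX picks n1.3.1 (highest: -18).
At n1.3.1, MIN picks n1.3.1.2 (lowest: -18).
Terminal value -18.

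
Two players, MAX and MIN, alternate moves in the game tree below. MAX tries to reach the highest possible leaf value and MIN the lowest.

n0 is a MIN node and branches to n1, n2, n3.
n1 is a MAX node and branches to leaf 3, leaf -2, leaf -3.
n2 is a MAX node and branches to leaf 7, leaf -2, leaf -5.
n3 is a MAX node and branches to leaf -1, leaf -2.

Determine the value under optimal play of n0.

-1

n1 (MAX): max(3, -2, -3) = 3
n2 (MAX): max(7, -2, -5) = 7
n3 (MAX): max(-1, -2) = -1
n0 (MIN): min(3, 7, -1) = -1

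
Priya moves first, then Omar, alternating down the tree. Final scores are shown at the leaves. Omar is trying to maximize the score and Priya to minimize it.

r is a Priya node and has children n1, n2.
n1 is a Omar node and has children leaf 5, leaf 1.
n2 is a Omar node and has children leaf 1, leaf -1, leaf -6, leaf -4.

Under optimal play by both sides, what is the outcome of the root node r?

n1 (Omar): max(5, 1) = 5
n2 (Omar): max(1, -1, -6, -4) = 1
r (Priya): min(5, 1) = 1

1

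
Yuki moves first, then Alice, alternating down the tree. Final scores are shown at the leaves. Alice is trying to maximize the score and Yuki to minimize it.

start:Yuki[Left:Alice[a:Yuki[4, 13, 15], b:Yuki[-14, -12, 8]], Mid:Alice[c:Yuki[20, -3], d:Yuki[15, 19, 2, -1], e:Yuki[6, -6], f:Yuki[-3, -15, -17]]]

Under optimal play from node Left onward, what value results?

4

a (Yuki): min(4, 13, 15) = 4
b (Yuki): min(-14, -12, 8) = -14
Left (Alice): max(4, -14) = 4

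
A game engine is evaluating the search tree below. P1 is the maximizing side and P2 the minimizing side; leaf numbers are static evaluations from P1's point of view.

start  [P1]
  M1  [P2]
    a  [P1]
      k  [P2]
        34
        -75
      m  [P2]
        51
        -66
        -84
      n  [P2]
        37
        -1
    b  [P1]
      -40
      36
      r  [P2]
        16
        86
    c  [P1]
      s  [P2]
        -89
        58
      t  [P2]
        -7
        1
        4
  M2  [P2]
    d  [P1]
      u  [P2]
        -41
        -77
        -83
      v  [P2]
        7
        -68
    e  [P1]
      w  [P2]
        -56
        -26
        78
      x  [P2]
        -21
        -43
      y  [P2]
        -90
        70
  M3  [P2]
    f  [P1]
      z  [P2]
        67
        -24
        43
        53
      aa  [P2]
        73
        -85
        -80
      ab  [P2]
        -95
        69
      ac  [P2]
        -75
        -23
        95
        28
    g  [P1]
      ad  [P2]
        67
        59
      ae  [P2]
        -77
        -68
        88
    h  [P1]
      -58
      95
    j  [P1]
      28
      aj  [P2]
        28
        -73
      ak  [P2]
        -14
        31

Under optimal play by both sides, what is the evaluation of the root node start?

-7

k (P2): min(34, -75) = -75
m (P2): min(51, -66, -84) = -84
n (P2): min(37, -1) = -1
a (P1): max(-75, -84, -1) = -1
r (P2): min(16, 86) = 16
b (P1): max(-40, 36, 16) = 36
s (P2): min(-89, 58) = -89
t (P2): min(-7, 1, 4) = -7
c (P1): max(-89, -7) = -7
M1 (P2): min(-1, 36, -7) = -7
u (P2): min(-41, -77, -83) = -83
v (P2): min(7, -68) = -68
d (P1): max(-83, -68) = -68
w (P2): min(-56, -26, 78) = -56
x (P2): min(-21, -43) = -43
y (P2): min(-90, 70) = -90
e (P1): max(-56, -43, -90) = -43
M2 (P2): min(-68, -43) = -68
z (P2): min(67, -24, 43, 53) = -24
aa (P2): min(73, -85, -80) = -85
ab (P2): min(-95, 69) = -95
ac (P2): min(-75, -23, 95, 28) = -75
f (P1): max(-24, -85, -95, -75) = -24
ad (P2): min(67, 59) = 59
ae (P2): min(-77, -68, 88) = -77
g (P1): max(59, -77) = 59
h (P1): max(-58, 95) = 95
aj (P2): min(28, -73) = -73
ak (P2): min(-14, 31) = -14
j (P1): max(28, -73, -14) = 28
M3 (P2): min(-24, 59, 95, 28) = -24
start (P1): max(-7, -68, -24) = -7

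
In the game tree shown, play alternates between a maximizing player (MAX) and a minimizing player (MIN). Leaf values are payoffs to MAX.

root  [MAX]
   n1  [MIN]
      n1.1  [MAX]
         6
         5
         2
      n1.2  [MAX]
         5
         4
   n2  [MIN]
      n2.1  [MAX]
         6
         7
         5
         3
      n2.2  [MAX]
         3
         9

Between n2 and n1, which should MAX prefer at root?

n2.1 (MAX): max(6, 7, 5, 3) = 7
n2.2 (MAX): max(3, 9) = 9
n2 (MIN): min(7, 9) = 7
n1.1 (MAX): max(6, 5, 2) = 6
n1.2 (MAX): max(5, 4) = 5
n1 (MIN): min(6, 5) = 5
MAX prefers the higher value; n2=7, n1=5. n2 is better since 7 > 5.

n2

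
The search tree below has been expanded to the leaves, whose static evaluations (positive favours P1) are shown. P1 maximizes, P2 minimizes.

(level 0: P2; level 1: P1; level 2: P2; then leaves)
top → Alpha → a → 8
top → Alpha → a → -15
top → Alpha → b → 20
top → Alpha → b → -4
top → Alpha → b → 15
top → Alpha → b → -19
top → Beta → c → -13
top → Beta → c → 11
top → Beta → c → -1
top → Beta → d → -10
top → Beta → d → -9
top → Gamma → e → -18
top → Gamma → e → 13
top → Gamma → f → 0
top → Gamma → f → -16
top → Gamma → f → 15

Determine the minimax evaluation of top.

-16

a (P2): min(8, -15) = -15
b (P2): min(20, -4, 15, -19) = -19
Alpha (P1): max(-15, -19) = -15
c (P2): min(-13, 11, -1) = -13
d (P2): min(-10, -9) = -10
Beta (P1): max(-13, -10) = -10
e (P2): min(-18, 13) = -18
f (P2): min(0, -16, 15) = -16
Gamma (P1): max(-18, -16) = -16
top (P2): min(-15, -10, -16) = -16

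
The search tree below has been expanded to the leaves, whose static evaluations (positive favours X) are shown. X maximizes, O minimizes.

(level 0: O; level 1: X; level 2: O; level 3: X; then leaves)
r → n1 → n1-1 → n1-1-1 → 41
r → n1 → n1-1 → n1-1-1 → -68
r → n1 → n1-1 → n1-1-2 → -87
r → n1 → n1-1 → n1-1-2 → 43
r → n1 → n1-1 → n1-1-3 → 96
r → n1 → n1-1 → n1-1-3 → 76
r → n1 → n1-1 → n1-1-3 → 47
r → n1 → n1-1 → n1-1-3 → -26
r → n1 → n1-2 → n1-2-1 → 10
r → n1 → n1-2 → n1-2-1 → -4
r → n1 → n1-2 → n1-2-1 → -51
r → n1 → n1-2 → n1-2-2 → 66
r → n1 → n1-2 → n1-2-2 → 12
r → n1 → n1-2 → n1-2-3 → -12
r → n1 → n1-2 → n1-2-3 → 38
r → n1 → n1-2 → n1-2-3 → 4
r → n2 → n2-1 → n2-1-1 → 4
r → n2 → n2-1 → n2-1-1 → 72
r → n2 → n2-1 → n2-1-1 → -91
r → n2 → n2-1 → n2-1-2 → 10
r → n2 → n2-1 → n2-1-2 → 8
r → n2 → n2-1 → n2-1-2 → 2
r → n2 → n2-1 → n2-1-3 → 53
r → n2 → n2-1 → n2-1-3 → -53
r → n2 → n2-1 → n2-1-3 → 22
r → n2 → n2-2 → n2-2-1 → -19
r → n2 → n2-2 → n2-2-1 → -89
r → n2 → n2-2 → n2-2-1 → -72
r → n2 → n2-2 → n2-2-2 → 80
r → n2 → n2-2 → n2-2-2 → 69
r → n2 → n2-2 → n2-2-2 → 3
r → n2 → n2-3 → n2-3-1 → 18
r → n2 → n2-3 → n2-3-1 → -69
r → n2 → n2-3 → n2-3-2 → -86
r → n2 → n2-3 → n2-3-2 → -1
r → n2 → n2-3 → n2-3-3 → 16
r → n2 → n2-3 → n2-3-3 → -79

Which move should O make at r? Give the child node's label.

n2

n1-1-1 (X): max(41, -68) = 41
n1-1-2 (X): max(-87, 43) = 43
n1-1-3 (X): max(96, 76, 47, -26) = 96
n1-1 (O): min(41, 43, 96) = 41
n1-2-1 (X): max(10, -4, -51) = 10
n1-2-2 (X): max(66, 12) = 66
n1-2-3 (X): max(-12, 38, 4) = 38
n1-2 (O): min(10, 66, 38) = 10
n1 (X): max(41, 10) = 41
n2-1-1 (X): max(4, 72, -91) = 72
n2-1-2 (X): max(10, 8, 2) = 10
n2-1-3 (X): max(53, -53, 22) = 53
n2-1 (O): min(72, 10, 53) = 10
n2-2-1 (X): max(-19, -89, -72) = -19
n2-2-2 (X): max(80, 69, 3) = 80
n2-2 (O): min(-19, 80) = -19
n2-3-1 (X): max(18, -69) = 18
n2-3-2 (X): max(-86, -1) = -1
n2-3-3 (X): max(16, -79) = 16
n2-3 (O): min(18, -1, 16) = -1
n2 (X): max(10, -19, -1) = 10
r (O): min(41, 10) = 10
O at r wants the lowest of {n1=41, n2=10}, so chooses n2.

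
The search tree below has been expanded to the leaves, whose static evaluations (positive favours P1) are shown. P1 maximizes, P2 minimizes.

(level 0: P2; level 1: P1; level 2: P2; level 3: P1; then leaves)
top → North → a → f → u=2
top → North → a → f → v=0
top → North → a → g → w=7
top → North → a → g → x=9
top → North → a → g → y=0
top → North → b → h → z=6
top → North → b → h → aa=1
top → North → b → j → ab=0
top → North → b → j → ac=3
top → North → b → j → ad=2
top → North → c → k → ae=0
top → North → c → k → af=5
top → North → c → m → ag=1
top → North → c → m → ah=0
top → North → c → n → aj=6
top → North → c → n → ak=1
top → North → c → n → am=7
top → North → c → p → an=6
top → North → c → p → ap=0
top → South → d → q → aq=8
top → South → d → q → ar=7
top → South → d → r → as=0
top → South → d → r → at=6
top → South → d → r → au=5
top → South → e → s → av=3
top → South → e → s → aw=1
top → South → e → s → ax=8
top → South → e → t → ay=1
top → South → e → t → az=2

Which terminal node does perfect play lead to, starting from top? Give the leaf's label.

f (P1): max(2, 0) = 2
g (P1): max(7, 9, 0) = 9
a (P2): min(2, 9) = 2
h (P1): max(6, 1) = 6
j (P1): max(0, 3, 2) = 3
b (P2): min(6, 3) = 3
k (P1): max(0, 5) = 5
m (P1): max(1, 0) = 1
n (P1): max(6, 1, 7) = 7
p (P1): max(6, 0) = 6
c (P2): min(5, 1, 7, 6) = 1
North (P1): max(2, 3, 1) = 3
q (P1): max(8, 7) = 8
r (P1): max(0, 6, 5) = 6
d (P2): min(8, 6) = 6
s (P1): max(3, 1, 8) = 8
t (P1): max(1, 2) = 2
e (P2): min(8, 2) = 2
South (P1): max(6, 2) = 6
top (P2): min(3, 6) = 3
At top, P2 picks North (lowest: 3).
At North, P1 picks b (highest: 3).
At b, P2 picks j (lowest: 3).
At j, P1 picks ac (highest: 3).
Terminal value 3.

ac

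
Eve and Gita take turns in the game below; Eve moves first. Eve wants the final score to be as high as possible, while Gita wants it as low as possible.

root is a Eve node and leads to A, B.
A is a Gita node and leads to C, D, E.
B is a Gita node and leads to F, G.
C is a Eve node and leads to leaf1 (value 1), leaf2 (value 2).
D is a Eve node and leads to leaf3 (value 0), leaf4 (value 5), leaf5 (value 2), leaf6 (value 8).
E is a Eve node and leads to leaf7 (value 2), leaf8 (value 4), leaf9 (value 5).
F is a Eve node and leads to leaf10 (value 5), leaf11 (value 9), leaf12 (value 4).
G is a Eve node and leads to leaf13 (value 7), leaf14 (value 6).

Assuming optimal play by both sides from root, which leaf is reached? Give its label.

leaf13

C (Eve): max(1, 2) = 2
D (Eve): max(0, 5, 2, 8) = 8
E (Eve): max(2, 4, 5) = 5
A (Gita): min(2, 8, 5) = 2
F (Eve): max(5, 9, 4) = 9
G (Eve): max(7, 6) = 7
B (Gita): min(9, 7) = 7
root (Eve): max(2, 7) = 7
At root, Eve picks B (highest: 7).
At B, Gita picks G (lowest: 7).
At G, Eve picks leaf13 (highest: 7).
Terminal value 7.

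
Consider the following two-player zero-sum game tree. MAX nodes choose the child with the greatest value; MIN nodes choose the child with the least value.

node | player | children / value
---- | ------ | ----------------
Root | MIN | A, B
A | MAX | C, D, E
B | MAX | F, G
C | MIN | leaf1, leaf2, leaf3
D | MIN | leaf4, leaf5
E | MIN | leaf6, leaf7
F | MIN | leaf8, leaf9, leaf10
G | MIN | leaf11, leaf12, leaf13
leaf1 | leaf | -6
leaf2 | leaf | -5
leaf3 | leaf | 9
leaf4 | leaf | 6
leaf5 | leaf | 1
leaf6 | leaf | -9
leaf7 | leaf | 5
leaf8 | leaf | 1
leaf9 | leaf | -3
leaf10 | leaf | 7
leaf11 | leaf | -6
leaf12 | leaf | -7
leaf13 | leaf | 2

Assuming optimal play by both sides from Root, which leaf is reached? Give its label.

leaf9

C (MIN): min(-6, -5, 9) = -6
D (MIN): min(6, 1) = 1
E (MIN): min(-9, 5) = -9
A (MAX): max(-6, 1, -9) = 1
F (MIN): min(1, -3, 7) = -3
G (MIN): min(-6, -7, 2) = -7
B (MAX): max(-3, -7) = -3
Root (MIN): min(1, -3) = -3
At Root, MIN picks B (lowest: -3).
At B, MAX picks F (highest: -3).
At F, MIN picks leaf9 (lowest: -3).
Terminal value -3.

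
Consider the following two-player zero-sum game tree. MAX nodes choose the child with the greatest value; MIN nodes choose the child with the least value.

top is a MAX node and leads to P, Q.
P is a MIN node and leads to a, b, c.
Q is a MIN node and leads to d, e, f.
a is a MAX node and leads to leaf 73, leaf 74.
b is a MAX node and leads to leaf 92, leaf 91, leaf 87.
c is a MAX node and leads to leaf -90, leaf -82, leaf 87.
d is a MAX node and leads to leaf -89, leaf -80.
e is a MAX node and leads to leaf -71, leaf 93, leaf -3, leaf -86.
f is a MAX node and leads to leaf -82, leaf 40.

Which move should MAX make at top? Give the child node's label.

a (MAX): max(73, 74) = 74
b (MAX): max(92, 91, 87) = 92
c (MAX): max(-90, -82, 87) = 87
P (MIN): min(74, 92, 87) = 74
d (MAX): max(-89, -80) = -80
e (MAX): max(-71, 93, -3, -86) = 93
f (MAX): max(-82, 40) = 40
Q (MIN): min(-80, 93, 40) = -80
top (MAX): max(74, -80) = 74
MAX at top wants the highest of {P=74, Q=-80}, so chooses P.

P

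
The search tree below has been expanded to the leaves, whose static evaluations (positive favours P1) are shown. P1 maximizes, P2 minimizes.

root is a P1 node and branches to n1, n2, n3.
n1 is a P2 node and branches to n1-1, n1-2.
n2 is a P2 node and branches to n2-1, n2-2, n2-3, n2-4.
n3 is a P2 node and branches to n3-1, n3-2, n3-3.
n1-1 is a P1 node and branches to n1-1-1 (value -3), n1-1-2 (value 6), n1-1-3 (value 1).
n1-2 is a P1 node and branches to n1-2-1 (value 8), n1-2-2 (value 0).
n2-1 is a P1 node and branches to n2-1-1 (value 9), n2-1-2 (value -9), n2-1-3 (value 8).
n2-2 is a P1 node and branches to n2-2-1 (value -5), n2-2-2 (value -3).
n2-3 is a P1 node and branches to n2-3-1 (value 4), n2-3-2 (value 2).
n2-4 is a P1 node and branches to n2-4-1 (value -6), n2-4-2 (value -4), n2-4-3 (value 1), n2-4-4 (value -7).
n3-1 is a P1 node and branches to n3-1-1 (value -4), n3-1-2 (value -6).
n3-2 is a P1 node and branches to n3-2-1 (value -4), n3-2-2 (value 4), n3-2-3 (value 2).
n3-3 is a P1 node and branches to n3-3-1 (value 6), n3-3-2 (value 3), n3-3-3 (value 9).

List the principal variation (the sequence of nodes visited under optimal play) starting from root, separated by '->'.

n1-1 (P1): max(-3, 6, 1) = 6
n1-2 (P1): max(8, 0) = 8
n1 (P2): min(6, 8) = 6
n2-1 (P1): max(9, -9, 8) = 9
n2-2 (P1): max(-5, -3) = -3
n2-3 (P1): max(4, 2) = 4
n2-4 (P1): max(-6, -4, 1, -7) = 1
n2 (P2): min(9, -3, 4, 1) = -3
n3-1 (P1): max(-4, -6) = -4
n3-2 (P1): max(-4, 4, 2) = 4
n3-3 (P1): max(6, 3, 9) = 9
n3 (P2): min(-4, 4, 9) = -4
root (P1): max(6, -3, -4) = 6
At root, P1 picks n1 (highest: 6).
At n1, P2 picks n1-1 (lowest: 6).
At n1-1, P1 picks n1-1-2 (highest: 6).
Terminal value 6.

root -> n1 -> n1-1 -> n1-1-2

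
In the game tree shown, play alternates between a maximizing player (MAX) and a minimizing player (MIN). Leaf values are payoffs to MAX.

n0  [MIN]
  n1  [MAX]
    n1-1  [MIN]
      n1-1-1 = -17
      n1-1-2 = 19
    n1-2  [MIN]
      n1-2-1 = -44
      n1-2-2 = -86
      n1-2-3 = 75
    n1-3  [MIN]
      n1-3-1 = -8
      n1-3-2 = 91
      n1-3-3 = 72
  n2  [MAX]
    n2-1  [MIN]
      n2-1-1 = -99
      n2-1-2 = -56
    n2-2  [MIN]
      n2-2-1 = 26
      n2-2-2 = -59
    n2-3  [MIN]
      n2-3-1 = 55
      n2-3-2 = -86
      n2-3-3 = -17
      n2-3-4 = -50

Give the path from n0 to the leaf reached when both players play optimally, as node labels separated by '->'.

n1-1 (MIN): min(-17, 19) = -17
n1-2 (MIN): min(-44, -86, 75) = -86
n1-3 (MIN): min(-8, 91, 72) = -8
n1 (MAX): max(-17, -86, -8) = -8
n2-1 (MIN): min(-99, -56) = -99
n2-2 (MIN): min(26, -59) = -59
n2-3 (MIN): min(55, -86, -17, -50) = -86
n2 (MAX): max(-99, -59, -86) = -59
n0 (MIN): min(-8, -59) = -59
At n0, MIN picks n2 (lowest: -59).
At n2, MAX picks n2-2 (highest: -59).
At n2-2, MIN picks n2-2-2 (lowest: -59).
Terminal value -59.

n0 -> n2 -> n2-2 -> n2-2-2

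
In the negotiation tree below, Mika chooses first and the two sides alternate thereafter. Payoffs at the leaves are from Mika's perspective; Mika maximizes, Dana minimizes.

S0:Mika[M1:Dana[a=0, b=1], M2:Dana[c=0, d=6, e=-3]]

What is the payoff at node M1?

M1 (Dana): min(0, 1) = 0

0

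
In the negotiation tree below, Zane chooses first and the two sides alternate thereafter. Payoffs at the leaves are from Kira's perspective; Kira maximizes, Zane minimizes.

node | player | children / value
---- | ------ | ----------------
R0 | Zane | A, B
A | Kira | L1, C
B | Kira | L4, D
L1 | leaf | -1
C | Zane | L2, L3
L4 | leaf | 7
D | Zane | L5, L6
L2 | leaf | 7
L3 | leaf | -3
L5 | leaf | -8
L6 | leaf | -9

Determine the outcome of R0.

C (Zane): min(7, -3) = -3
A (Kira): max(-1, -3) = -1
D (Zane): min(-8, -9) = -9
B (Kira): max(7, -9) = 7
R0 (Zane): min(-1, 7) = -1

-1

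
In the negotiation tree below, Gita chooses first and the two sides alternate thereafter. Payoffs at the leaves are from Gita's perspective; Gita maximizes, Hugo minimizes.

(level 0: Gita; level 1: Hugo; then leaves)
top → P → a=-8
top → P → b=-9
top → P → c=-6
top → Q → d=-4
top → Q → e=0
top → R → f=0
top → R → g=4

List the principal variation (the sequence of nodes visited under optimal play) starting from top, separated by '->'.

top -> R -> f

P (Hugo): min(-8, -9, -6) = -9
Q (Hugo): min(-4, 0) = -4
R (Hugo): min(0, 4) = 0
top (Gita): max(-9, -4, 0) = 0
At top, Gita picks R (highest: 0).
At R, Hugo picks f (lowest: 0).
Terminal value 0.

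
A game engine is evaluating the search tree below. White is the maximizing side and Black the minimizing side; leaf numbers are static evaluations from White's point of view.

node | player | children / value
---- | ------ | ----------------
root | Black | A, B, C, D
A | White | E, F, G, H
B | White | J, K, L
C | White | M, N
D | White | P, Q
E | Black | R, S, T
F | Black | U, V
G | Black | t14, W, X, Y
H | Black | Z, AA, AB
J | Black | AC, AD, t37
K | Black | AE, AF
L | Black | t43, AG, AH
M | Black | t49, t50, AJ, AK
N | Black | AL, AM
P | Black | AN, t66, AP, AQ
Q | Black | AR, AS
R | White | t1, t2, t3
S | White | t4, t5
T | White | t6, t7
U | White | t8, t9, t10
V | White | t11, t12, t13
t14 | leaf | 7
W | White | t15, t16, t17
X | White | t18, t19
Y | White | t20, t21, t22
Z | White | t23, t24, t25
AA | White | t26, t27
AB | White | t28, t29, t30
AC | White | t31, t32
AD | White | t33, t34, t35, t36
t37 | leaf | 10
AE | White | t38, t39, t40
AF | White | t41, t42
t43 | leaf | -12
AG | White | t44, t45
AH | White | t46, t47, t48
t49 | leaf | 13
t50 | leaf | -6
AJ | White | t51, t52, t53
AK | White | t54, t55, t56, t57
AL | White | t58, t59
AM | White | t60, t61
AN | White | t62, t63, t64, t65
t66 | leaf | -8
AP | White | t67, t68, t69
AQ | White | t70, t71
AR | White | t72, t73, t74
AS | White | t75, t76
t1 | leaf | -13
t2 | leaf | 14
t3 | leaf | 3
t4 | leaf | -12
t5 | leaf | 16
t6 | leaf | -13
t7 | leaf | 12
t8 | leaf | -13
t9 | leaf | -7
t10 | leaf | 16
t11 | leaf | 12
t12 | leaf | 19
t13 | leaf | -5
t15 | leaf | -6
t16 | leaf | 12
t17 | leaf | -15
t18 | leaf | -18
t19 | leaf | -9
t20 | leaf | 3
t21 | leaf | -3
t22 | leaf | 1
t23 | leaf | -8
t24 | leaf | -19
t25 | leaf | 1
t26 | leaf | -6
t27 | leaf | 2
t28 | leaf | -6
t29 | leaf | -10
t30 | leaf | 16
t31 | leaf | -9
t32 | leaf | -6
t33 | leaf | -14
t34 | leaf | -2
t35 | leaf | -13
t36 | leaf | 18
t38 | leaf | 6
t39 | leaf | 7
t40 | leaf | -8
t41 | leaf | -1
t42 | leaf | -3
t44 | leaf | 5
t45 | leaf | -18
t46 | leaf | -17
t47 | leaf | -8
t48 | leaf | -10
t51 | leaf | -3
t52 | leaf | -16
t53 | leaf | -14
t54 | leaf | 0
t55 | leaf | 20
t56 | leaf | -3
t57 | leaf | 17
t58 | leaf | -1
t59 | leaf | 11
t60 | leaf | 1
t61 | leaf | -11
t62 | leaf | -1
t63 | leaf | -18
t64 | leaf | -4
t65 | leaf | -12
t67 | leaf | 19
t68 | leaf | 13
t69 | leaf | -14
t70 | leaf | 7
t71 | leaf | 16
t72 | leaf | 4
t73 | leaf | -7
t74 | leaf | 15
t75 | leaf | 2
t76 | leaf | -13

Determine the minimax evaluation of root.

-1

R (White): max(-13, 14, 3) = 14
S (White): max(-12, 16) = 16
T (White): max(-13, 12) = 12
E (Black): min(14, 16, 12) = 12
U (White): max(-13, -7, 16) = 16
V (White): max(12, 19, -5) = 19
F (Black): min(16, 19) = 16
W (White): max(-6, 12, -15) = 12
X (White): max(-18, -9) = -9
Y (White): max(3, -3, 1) = 3
G (Black): min(7, 12, -9, 3) = -9
Z (White): max(-8, -19, 1) = 1
AA (White): max(-6, 2) = 2
AB (White): max(-6, -10, 16) = 16
H (Black): min(1, 2, 16) = 1
A (White): max(12, 16, -9, 1) = 16
AC (White): max(-9, -6) = -6
AD (White): max(-14, -2, -13, 18) = 18
J (Black): min(-6, 18, 10) = -6
AE (White): max(6, 7, -8) = 7
AF (White): max(-1, -3) = -1
K (Black): min(7, -1) = -1
AG (White): max(5, -18) = 5
AH (White): max(-17, -8, -10) = -8
L (Black): min(-12, 5, -8) = -12
B (White): max(-6, -1, -12) = -1
AJ (White): max(-3, -16, -14) = -3
AK (White): max(0, 20, -3, 17) = 20
M (Black): min(13, -6, -3, 20) = -6
AL (White): max(-1, 11) = 11
AM (White): max(1, -11) = 1
N (Black): min(11, 1) = 1
C (White): max(-6, 1) = 1
AN (White): max(-1, -18, -4, -12) = -1
AP (White): max(19, 13, -14) = 19
AQ (White): max(7, 16) = 16
P (Black): min(-1, -8, 19, 16) = -8
AR (White): max(4, -7, 15) = 15
AS (White): max(2, -13) = 2
Q (Black): min(15, 2) = 2
D (White): max(-8, 2) = 2
root (Black): min(16, -1, 1, 2) = -1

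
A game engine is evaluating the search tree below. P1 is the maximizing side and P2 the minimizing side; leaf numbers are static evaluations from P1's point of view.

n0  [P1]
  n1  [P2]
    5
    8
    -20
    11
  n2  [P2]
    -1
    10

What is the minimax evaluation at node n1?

-20

n1 (P2): min(5, 8, -20, 11) = -20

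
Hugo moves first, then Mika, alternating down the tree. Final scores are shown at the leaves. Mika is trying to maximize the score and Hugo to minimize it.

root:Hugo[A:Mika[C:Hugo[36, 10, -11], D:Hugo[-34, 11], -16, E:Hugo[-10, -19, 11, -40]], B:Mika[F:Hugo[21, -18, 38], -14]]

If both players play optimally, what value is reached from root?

-14

C (Hugo): min(36, 10, -11) = -11
D (Hugo): min(-34, 11) = -34
E (Hugo): min(-10, -19, 11, -40) = -40
A (Mika): max(-11, -34, -16, -40) = -11
F (Hugo): min(21, -18, 38) = -18
B (Mika): max(-18, -14) = -14
root (Hugo): min(-11, -14) = -14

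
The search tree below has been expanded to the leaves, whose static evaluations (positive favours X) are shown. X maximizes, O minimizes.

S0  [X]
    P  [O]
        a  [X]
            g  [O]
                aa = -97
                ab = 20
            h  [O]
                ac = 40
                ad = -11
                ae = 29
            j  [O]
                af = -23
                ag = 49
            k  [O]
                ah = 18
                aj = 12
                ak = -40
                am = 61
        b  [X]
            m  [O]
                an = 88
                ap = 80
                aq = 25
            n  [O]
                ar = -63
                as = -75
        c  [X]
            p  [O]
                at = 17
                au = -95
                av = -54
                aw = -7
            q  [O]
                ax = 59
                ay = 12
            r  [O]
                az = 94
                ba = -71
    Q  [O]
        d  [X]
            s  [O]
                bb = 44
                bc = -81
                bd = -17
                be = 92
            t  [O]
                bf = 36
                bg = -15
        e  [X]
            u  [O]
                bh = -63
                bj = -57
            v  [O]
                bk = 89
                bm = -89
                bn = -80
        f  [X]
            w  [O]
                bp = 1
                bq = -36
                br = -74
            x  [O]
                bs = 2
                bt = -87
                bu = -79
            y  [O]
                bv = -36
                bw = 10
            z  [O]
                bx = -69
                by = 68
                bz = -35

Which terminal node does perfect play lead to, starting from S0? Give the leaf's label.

ad

g (O): min(-97, 20) = -97
h (O): min(40, -11, 29) = -11
j (O): min(-23, 49) = -23
k (O): min(18, 12, -40, 61) = -40
a (X): max(-97, -11, -23, -40) = -11
m (O): min(88, 80, 25) = 25
n (O): min(-63, -75) = -75
b (X): max(25, -75) = 25
p (O): min(17, -95, -54, -7) = -95
q (O): min(59, 12) = 12
r (O): min(94, -71) = -71
c (X): max(-95, 12, -71) = 12
P (O): min(-11, 25, 12) = -11
s (O): min(44, -81, -17, 92) = -81
t (O): min(36, -15) = -15
d (X): max(-81, -15) = -15
u (O): min(-63, -57) = -63
v (O): min(89, -89, -80) = -89
e (X): max(-63, -89) = -63
w (O): min(1, -36, -74) = -74
x (O): min(2, -87, -79) = -87
y (O): min(-36, 10) = -36
z (O): min(-69, 68, -35) = -69
f (X): max(-74, -87, -36, -69) = -36
Q (O): min(-15, -63, -36) = -63
S0 (X): max(-11, -63) = -11
At S0, X picks P (highest: -11).
At P, O picks a (lowest: -11).
At a, X picks h (highest: -11).
At h, O picks ad (lowest: -11).
Terminal value -11.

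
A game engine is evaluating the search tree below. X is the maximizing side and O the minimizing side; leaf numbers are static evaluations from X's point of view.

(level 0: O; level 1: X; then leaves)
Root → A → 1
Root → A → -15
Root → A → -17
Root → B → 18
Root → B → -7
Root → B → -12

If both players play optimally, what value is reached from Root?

A (X): max(1, -15, -17) = 1
B (X): max(18, -7, -12) = 18
Root (O): min(1, 18) = 1

1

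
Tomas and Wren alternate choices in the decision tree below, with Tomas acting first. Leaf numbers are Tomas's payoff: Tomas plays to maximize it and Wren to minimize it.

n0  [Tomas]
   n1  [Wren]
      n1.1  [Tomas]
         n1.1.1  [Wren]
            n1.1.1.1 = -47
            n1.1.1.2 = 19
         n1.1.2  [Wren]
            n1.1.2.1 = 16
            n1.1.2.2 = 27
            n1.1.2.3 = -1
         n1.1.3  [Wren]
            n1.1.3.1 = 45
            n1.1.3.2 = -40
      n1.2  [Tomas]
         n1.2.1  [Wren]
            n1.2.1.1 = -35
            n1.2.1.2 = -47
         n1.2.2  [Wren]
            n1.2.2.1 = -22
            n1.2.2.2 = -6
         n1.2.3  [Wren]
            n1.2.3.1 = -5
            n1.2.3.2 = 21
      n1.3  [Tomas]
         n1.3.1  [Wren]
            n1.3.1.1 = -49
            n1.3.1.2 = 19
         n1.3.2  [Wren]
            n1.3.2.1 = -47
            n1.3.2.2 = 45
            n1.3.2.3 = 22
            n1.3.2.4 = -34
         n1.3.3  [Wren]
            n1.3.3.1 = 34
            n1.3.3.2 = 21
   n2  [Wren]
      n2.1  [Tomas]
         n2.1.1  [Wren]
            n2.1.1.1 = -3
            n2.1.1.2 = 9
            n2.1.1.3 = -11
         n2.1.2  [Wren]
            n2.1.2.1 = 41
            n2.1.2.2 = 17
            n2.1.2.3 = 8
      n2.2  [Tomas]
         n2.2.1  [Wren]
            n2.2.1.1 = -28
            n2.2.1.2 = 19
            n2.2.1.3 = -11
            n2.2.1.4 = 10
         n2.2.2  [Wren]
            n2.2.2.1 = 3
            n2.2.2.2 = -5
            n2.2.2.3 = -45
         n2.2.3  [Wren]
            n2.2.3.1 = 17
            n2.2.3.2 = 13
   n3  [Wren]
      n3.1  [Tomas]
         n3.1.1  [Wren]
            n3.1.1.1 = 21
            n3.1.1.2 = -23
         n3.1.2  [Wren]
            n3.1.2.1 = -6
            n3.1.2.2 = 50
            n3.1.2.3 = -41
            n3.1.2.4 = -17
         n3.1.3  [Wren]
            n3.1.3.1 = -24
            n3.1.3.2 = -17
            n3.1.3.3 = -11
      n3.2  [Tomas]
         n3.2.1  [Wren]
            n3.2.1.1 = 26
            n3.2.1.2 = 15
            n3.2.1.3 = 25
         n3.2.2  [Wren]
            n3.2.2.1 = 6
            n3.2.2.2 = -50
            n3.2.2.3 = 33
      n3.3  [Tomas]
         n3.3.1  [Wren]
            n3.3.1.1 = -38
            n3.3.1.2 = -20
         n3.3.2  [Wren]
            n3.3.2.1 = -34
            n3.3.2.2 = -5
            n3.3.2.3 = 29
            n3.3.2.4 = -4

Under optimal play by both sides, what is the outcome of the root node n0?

n1.1.1 (Wren): min(-47, 19) = -47
n1.1.2 (Wren): min(16, 27, -1) = -1
n1.1.3 (Wren): min(45, -40) = -40
n1.1 (Tomas): max(-47, -1, -40) = -1
n1.2.1 (Wren): min(-35, -47) = -47
n1.2.2 (Wren): min(-22, -6) = -22
n1.2.3 (Wren): min(-5, 21) = -5
n1.2 (Tomas): max(-47, -22, -5) = -5
n1.3.1 (Wren): min(-49, 19) = -49
n1.3.2 (Wren): min(-47, 45, 22, -34) = -47
n1.3.3 (Wren): min(34, 21) = 21
n1.3 (Tomas): max(-49, -47, 21) = 21
n1 (Wren): min(-1, -5, 21) = -5
n2.1.1 (Wren): min(-3, 9, -11) = -11
n2.1.2 (Wren): min(41, 17, 8) = 8
n2.1 (Tomas): max(-11, 8) = 8
n2.2.1 (Wren): min(-28, 19, -11, 10) = -28
n2.2.2 (Wren): min(3, -5, -45) = -45
n2.2.3 (Wren): min(17, 13) = 13
n2.2 (Tomas): max(-28, -45, 13) = 13
n2 (Wren): min(8, 13) = 8
n3.1.1 (Wren): min(21, -23) = -23
n3.1.2 (Wren): min(-6, 50, -41, -17) = -41
n3.1.3 (Wren): min(-24, -17, -11) = -24
n3.1 (Tomas): max(-23, -41, -24) = -23
n3.2.1 (Wren): min(26, 15, 25) = 15
n3.2.2 (Wren): min(6, -50, 33) = -50
n3.2 (Tomas): max(15, -50) = 15
n3.3.1 (Wren): min(-38, -20) = -38
n3.3.2 (Wren): min(-34, -5, 29, -4) = -34
n3.3 (Tomas): max(-38, -34) = -34
n3 (Wren): min(-23, 15, -34) = -34
n0 (Tomas): max(-5, 8, -34) = 8

8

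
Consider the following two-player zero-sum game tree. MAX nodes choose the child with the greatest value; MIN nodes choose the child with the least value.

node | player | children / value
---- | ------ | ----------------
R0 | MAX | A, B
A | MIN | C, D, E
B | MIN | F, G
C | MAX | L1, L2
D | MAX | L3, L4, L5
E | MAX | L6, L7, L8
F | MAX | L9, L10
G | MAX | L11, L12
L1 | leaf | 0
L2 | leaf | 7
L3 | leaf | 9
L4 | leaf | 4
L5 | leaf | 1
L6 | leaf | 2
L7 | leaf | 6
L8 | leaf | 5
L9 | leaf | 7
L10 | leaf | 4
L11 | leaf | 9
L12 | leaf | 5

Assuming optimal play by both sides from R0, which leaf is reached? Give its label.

L9

C (MAX): max(0, 7) = 7
D (MAX): max(9, 4, 1) = 9
E (MAX): max(2, 6, 5) = 6
A (MIN): min(7, 9, 6) = 6
F (MAX): max(7, 4) = 7
G (MAX): max(9, 5) = 9
B (MIN): min(7, 9) = 7
R0 (MAX): max(6, 7) = 7
At R0, MAX picks B (highest: 7).
At B, MIN picks F (lowest: 7).
At F, MAX picks L9 (highest: 7).
Terminal value 7.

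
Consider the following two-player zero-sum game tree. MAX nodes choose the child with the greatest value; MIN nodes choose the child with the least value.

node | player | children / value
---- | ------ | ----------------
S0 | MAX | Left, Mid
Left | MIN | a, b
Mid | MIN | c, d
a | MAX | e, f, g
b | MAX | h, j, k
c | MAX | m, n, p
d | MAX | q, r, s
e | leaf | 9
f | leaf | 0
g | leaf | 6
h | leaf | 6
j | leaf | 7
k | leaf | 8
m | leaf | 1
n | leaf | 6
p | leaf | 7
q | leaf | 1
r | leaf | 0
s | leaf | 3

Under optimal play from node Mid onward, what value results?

3

c (MAX): max(1, 6, 7) = 7
d (MAX): max(1, 0, 3) = 3
Mid (MIN): min(7, 3) = 3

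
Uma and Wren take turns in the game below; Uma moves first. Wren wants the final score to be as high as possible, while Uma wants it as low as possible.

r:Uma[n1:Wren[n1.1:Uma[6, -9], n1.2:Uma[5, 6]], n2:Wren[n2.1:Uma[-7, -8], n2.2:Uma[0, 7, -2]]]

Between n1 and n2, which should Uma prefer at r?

n1.1 (Uma): min(6, -9) = -9
n1.2 (Uma): min(5, 6) = 5
n1 (Wren): max(-9, 5) = 5
n2.1 (Uma): min(-7, -8) = -8
n2.2 (Uma): min(0, 7, -2) = -2
n2 (Wren): max(-8, -2) = -2
Uma prefers the lower value; n1=5, n2=-2. n2 is better since -2 < 5.

n2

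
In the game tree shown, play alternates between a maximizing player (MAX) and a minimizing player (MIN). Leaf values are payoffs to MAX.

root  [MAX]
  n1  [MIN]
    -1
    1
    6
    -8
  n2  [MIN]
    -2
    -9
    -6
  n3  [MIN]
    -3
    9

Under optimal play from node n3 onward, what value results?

-3

n3 (MIN): min(-3, 9) = -3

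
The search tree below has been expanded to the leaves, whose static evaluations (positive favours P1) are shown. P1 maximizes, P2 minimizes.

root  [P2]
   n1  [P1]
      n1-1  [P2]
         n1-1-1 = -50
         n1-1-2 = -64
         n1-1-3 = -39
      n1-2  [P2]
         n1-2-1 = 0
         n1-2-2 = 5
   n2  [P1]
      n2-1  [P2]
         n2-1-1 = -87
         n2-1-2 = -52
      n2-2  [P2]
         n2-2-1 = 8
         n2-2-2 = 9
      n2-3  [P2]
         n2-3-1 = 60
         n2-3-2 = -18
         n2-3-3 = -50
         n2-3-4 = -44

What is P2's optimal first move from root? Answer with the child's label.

n1

n1-1 (P2): min(-50, -64, -39) = -64
n1-2 (P2): min(0, 5) = 0
n1 (P1): max(-64, 0) = 0
n2-1 (P2): min(-87, -52) = -87
n2-2 (P2): min(8, 9) = 8
n2-3 (P2): min(60, -18, -50, -44) = -50
n2 (P1): max(-87, 8, -50) = 8
root (P2): min(0, 8) = 0
P2 at root wants the lowest of {n1=0, n2=8}, so chooses n1.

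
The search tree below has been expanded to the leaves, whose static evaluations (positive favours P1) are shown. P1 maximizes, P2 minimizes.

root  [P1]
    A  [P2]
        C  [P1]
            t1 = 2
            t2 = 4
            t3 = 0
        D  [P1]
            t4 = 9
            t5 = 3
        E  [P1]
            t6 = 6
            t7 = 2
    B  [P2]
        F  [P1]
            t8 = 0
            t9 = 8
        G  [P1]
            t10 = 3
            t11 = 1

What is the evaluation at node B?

F (P1): max(0, 8) = 8
G (P1): max(3, 1) = 3
B (P2): min(8, 3) = 3

3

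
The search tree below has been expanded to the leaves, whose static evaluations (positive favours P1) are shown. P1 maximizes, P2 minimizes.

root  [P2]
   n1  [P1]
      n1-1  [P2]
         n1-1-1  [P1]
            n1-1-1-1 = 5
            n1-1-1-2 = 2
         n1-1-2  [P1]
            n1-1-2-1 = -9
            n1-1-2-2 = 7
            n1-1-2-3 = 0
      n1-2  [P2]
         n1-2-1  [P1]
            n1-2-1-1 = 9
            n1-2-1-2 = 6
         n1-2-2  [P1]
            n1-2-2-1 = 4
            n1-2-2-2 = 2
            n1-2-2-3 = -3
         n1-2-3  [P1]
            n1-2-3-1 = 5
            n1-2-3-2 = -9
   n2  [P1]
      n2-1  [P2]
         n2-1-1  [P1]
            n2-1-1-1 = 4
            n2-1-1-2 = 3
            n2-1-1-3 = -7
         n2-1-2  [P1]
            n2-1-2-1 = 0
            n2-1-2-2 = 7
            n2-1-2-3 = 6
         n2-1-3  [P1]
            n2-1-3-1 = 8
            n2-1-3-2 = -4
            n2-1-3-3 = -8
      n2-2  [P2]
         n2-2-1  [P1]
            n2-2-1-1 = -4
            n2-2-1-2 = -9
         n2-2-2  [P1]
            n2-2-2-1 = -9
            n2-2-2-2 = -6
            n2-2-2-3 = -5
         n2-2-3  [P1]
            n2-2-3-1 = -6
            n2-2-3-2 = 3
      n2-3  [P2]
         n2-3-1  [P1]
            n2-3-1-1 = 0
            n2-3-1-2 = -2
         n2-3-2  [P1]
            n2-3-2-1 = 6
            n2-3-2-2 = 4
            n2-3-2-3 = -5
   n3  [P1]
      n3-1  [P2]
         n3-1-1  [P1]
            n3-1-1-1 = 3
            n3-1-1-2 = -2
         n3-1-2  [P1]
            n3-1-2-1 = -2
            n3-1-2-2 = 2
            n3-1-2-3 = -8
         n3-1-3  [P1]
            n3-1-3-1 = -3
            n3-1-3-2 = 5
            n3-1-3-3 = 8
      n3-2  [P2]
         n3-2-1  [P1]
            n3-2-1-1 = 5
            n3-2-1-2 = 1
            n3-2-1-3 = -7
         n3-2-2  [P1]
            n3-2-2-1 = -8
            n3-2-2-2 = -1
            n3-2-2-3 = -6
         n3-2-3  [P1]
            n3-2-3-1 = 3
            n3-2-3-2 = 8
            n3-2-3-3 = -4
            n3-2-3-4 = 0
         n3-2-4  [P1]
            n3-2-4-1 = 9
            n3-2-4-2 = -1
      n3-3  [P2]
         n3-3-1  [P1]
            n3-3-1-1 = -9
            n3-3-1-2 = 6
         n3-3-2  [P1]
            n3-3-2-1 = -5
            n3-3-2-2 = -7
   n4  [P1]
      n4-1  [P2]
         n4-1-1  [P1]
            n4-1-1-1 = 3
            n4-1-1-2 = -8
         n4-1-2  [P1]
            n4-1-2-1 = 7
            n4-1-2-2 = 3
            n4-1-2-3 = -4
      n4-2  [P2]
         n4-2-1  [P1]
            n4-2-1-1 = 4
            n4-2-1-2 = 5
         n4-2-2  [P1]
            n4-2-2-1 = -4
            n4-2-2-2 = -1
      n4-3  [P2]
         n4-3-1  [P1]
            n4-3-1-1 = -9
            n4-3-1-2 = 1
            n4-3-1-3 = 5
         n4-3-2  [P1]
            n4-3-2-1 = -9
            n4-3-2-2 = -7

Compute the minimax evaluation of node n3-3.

-5

n3-3-1 (P1): max(-9, 6) = 6
n3-3-2 (P1): max(-5, -7) = -5
n3-3 (P2): min(6, -5) = -5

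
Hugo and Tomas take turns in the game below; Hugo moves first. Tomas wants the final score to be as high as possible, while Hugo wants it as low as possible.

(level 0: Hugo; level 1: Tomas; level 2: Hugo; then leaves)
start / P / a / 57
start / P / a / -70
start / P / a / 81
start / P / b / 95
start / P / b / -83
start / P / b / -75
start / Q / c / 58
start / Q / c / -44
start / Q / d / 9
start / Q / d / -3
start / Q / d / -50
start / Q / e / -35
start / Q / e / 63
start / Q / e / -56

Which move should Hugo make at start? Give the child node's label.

a (Hugo): min(57, -70, 81) = -70
b (Hugo): min(95, -83, -75) = -83
P (Tomas): max(-70, -83) = -70
c (Hugo): min(58, -44) = -44
d (Hugo): min(9, -3, -50) = -50
e (Hugo): min(-35, 63, -56) = -56
Q (Tomas): max(-44, -50, -56) = -44
start (Hugo): min(-70, -44) = -70
Hugo at start wants the lowest of {P=-70, Q=-44}, so chooses P.

P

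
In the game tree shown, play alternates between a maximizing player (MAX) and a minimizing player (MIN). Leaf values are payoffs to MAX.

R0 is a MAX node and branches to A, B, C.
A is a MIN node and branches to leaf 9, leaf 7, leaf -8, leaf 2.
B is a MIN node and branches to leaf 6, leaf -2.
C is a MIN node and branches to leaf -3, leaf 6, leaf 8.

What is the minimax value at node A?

-8

A (MIN): min(9, 7, -8, 2) = -8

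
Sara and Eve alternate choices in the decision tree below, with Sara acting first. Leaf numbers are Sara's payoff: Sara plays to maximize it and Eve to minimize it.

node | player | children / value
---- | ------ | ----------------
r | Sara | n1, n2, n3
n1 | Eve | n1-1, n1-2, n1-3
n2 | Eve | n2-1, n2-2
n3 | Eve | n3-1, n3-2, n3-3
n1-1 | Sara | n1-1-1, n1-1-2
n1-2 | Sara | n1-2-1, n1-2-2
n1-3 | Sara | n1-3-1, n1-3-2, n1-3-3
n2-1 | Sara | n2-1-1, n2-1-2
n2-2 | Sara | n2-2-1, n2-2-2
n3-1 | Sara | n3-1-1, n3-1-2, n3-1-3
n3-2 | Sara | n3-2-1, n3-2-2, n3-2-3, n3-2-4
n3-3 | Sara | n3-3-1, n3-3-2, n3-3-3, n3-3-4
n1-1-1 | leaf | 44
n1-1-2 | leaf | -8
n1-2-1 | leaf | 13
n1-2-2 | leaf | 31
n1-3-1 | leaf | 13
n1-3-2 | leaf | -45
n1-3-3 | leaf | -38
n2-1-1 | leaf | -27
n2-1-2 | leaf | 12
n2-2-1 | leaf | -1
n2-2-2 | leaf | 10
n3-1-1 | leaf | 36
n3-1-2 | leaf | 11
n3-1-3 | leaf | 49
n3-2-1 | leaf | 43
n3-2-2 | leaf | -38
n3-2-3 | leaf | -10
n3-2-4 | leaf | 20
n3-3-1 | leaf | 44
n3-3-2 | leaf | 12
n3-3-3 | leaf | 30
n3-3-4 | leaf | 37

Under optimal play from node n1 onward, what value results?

n1-1 (Sara): max(44, -8) = 44
n1-2 (Sara): max(13, 31) = 31
n1-3 (Sara): max(13, -45, -38) = 13
n1 (Eve): min(44, 31, 13) = 13

13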